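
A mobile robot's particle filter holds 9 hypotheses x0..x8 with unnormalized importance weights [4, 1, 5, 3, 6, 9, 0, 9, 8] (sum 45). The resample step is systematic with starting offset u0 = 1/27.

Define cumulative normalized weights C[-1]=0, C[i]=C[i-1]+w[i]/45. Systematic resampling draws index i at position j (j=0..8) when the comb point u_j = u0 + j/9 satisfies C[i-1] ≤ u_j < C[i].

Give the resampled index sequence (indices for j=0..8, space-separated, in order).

C = [4/45, 1/9, 2/9, 13/45, 19/45, 28/45, 28/45, 37/45, 1]
j=0: u_0=1/27 ∈ [0, 4/45) → index 0
j=1: u_1=4/27 ∈ [1/9, 2/9) → index 2
j=2: u_2=7/27 ∈ [2/9, 13/45) → index 3
j=3: u_3=10/27 ∈ [13/45, 19/45) → index 4
j=4: u_4=13/27 ∈ [19/45, 28/45) → index 5
j=5: u_5=16/27 ∈ [19/45, 28/45) → index 5
j=6: u_6=19/27 ∈ [28/45, 37/45) → index 7
j=7: u_7=22/27 ∈ [28/45, 37/45) → index 7
j=8: u_8=25/27 ∈ [37/45, 1) → index 8

0 2 3 4 5 5 7 7 8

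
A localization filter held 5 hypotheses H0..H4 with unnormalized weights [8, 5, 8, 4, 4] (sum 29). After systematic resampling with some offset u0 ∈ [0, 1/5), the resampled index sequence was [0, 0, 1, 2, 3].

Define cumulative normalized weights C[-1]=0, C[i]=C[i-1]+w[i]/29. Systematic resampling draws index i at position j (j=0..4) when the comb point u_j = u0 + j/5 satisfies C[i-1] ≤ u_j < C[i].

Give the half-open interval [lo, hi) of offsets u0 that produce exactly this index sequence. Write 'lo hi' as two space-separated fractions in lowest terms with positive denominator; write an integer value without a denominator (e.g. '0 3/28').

0 7/145

C = [8/29, 13/29, 21/29, 25/29, 1]
j=0 picked index 0: u0 ∈ [0, 8/29)
j=1 picked index 0: u0 ∈ [-1/5, 11/145)
j=2 picked index 1: u0 ∈ [-18/145, 7/145)
j=3 picked index 2: u0 ∈ [-22/145, 18/145)
j=4 picked index 3: u0 ∈ [-11/145, 9/145)
intersection: [0, 7/145)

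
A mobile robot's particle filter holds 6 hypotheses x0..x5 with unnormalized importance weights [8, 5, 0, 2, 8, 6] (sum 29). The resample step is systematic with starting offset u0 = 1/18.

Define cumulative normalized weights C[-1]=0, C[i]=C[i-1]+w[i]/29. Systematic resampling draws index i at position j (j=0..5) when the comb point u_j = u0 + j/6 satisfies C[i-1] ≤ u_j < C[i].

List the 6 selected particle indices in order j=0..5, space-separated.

C = [8/29, 13/29, 13/29, 15/29, 23/29, 1]
j=0: u_0=1/18 ∈ [0, 8/29) → index 0
j=1: u_1=2/9 ∈ [0, 8/29) → index 0
j=2: u_2=7/18 ∈ [8/29, 13/29) → index 1
j=3: u_3=5/9 ∈ [15/29, 23/29) → index 4
j=4: u_4=13/18 ∈ [15/29, 23/29) → index 4
j=5: u_5=8/9 ∈ [23/29, 1) → index 5

0 0 1 4 4 5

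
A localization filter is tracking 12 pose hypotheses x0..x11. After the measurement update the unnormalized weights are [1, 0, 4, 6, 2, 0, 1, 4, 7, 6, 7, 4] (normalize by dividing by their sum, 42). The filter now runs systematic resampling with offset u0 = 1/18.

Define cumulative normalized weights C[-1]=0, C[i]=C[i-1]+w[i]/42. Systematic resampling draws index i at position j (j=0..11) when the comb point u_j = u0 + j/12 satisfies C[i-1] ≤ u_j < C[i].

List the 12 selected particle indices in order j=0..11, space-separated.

2 3 3 4 7 8 8 9 9 10 10 11

C = [1/42, 1/42, 5/42, 11/42, 13/42, 13/42, 1/3, 3/7, 25/42, 31/42, 19/21, 1]
j=0: u_0=1/18 ∈ [1/42, 5/42) → index 2
j=1: u_1=5/36 ∈ [5/42, 11/42) → index 3
j=2: u_2=2/9 ∈ [5/42, 11/42) → index 3
j=3: u_3=11/36 ∈ [11/42, 13/42) → index 4
j=4: u_4=7/18 ∈ [1/3, 3/7) → index 7
j=5: u_5=17/36 ∈ [3/7, 25/42) → index 8
j=6: u_6=5/9 ∈ [3/7, 25/42) → index 8
j=7: u_7=23/36 ∈ [25/42, 31/42) → index 9
j=8: u_8=13/18 ∈ [25/42, 31/42) → index 9
j=9: u_9=29/36 ∈ [31/42, 19/21) → index 10
j=10: u_10=8/9 ∈ [31/42, 19/21) → index 10
j=11: u_11=35/36 ∈ [19/21, 1) → index 11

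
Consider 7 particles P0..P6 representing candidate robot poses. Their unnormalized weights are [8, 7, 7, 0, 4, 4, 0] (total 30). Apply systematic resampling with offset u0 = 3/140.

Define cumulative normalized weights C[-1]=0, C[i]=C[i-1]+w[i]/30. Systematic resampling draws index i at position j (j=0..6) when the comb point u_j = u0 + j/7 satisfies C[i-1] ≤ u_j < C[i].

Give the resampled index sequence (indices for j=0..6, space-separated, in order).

C = [4/15, 1/2, 11/15, 11/15, 13/15, 1, 1]
j=0: u_0=3/140 ∈ [0, 4/15) → index 0
j=1: u_1=23/140 ∈ [0, 4/15) → index 0
j=2: u_2=43/140 ∈ [4/15, 1/2) → index 1
j=3: u_3=9/20 ∈ [4/15, 1/2) → index 1
j=4: u_4=83/140 ∈ [1/2, 11/15) → index 2
j=5: u_5=103/140 ∈ [11/15, 13/15) → index 4
j=6: u_6=123/140 ∈ [13/15, 1) → index 5

0 0 1 1 2 4 5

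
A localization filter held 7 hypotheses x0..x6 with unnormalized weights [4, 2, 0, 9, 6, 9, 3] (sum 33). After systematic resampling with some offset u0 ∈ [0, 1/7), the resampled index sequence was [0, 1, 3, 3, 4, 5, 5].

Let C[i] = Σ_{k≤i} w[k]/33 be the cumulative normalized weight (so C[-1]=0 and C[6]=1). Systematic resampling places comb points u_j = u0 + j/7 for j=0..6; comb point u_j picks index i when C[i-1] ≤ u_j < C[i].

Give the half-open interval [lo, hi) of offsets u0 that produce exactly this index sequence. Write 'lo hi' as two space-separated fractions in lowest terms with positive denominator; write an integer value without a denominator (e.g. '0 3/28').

C = [4/33, 2/11, 2/11, 5/11, 7/11, 10/11, 1]
j=0 picked index 0: u0 ∈ [0, 4/33)
j=1 picked index 1: u0 ∈ [-5/231, 3/77)
j=2 picked index 3: u0 ∈ [-8/77, 13/77)
j=3 picked index 3: u0 ∈ [-19/77, 2/77)
j=4 picked index 4: u0 ∈ [-9/77, 5/77)
j=5 picked index 5: u0 ∈ [-6/77, 15/77)
j=6 picked index 5: u0 ∈ [-17/77, 4/77)
intersection: [0, 2/77)

0 2/77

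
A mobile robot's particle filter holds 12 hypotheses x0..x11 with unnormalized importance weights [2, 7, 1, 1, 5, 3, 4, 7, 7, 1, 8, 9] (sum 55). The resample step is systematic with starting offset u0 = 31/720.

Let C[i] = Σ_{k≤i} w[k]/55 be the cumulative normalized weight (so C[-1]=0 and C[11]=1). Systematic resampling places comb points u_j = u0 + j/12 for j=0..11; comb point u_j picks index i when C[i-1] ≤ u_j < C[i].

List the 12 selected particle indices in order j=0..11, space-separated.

C = [2/55, 9/55, 2/11, 1/5, 16/55, 19/55, 23/55, 6/11, 37/55, 38/55, 46/55, 1]
j=0: u_0=31/720 ∈ [2/55, 9/55) → index 1
j=1: u_1=91/720 ∈ [2/55, 9/55) → index 1
j=2: u_2=151/720 ∈ [1/5, 16/55) → index 4
j=3: u_3=211/720 ∈ [16/55, 19/55) → index 5
j=4: u_4=271/720 ∈ [19/55, 23/55) → index 6
j=5: u_5=331/720 ∈ [23/55, 6/11) → index 7
j=6: u_6=391/720 ∈ [23/55, 6/11) → index 7
j=7: u_7=451/720 ∈ [6/11, 37/55) → index 8
j=8: u_8=511/720 ∈ [38/55, 46/55) → index 10
j=9: u_9=571/720 ∈ [38/55, 46/55) → index 10
j=10: u_10=631/720 ∈ [46/55, 1) → index 11
j=11: u_11=691/720 ∈ [46/55, 1) → index 11

1 1 4 5 6 7 7 8 10 10 11 11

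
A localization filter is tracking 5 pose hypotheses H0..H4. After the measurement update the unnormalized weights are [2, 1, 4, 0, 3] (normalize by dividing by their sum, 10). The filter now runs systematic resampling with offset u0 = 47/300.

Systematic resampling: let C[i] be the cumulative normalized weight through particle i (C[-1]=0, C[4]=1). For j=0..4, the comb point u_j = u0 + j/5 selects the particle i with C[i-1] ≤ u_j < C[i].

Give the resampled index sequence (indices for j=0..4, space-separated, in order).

0 2 2 4 4

C = [1/5, 3/10, 7/10, 7/10, 1]
j=0: u_0=47/300 ∈ [0, 1/5) → index 0
j=1: u_1=107/300 ∈ [3/10, 7/10) → index 2
j=2: u_2=167/300 ∈ [3/10, 7/10) → index 2
j=3: u_3=227/300 ∈ [7/10, 1) → index 4
j=4: u_4=287/300 ∈ [7/10, 1) → index 4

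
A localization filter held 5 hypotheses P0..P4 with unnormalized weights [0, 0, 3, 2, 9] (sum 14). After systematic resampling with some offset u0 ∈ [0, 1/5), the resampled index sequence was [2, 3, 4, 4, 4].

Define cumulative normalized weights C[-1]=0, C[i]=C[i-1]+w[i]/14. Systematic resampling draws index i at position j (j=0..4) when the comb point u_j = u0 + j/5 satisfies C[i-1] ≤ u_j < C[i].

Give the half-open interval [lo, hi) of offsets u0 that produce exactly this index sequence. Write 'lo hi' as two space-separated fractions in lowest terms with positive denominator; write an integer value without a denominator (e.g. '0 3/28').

1/70 11/70

C = [0, 0, 3/14, 5/14, 1]
j=0 picked index 2: u0 ∈ [0, 3/14)
j=1 picked index 3: u0 ∈ [1/70, 11/70)
j=2 picked index 4: u0 ∈ [-3/70, 3/5)
j=3 picked index 4: u0 ∈ [-17/70, 2/5)
j=4 picked index 4: u0 ∈ [-31/70, 1/5)
intersection: [1/70, 11/70)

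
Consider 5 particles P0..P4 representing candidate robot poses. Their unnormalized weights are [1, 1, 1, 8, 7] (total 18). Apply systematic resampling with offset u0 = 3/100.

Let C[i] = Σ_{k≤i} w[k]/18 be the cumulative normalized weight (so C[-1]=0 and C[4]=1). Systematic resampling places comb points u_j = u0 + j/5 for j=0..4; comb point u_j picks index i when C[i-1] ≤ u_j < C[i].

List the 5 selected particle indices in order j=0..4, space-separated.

C = [1/18, 1/9, 1/6, 11/18, 1]
j=0: u_0=3/100 ∈ [0, 1/18) → index 0
j=1: u_1=23/100 ∈ [1/6, 11/18) → index 3
j=2: u_2=43/100 ∈ [1/6, 11/18) → index 3
j=3: u_3=63/100 ∈ [11/18, 1) → index 4
j=4: u_4=83/100 ∈ [11/18, 1) → index 4

0 3 3 4 4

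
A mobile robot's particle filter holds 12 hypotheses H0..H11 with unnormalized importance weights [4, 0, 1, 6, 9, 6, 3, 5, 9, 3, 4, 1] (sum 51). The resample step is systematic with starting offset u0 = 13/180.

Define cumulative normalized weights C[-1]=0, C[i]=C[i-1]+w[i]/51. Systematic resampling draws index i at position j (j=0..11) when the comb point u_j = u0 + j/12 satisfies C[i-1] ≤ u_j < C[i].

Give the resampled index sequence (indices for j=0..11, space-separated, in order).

C = [4/51, 4/51, 5/51, 11/51, 20/51, 26/51, 29/51, 2/3, 43/51, 46/51, 50/51, 1]
j=0: u_0=13/180 ∈ [0, 4/51) → index 0
j=1: u_1=7/45 ∈ [5/51, 11/51) → index 3
j=2: u_2=43/180 ∈ [11/51, 20/51) → index 4
j=3: u_3=29/90 ∈ [11/51, 20/51) → index 4
j=4: u_4=73/180 ∈ [20/51, 26/51) → index 5
j=5: u_5=22/45 ∈ [20/51, 26/51) → index 5
j=6: u_6=103/180 ∈ [29/51, 2/3) → index 7
j=7: u_7=59/90 ∈ [29/51, 2/3) → index 7
j=8: u_8=133/180 ∈ [2/3, 43/51) → index 8
j=9: u_9=37/45 ∈ [2/3, 43/51) → index 8
j=10: u_10=163/180 ∈ [46/51, 50/51) → index 10
j=11: u_11=89/90 ∈ [50/51, 1) → index 11

0 3 4 4 5 5 7 7 8 8 10 11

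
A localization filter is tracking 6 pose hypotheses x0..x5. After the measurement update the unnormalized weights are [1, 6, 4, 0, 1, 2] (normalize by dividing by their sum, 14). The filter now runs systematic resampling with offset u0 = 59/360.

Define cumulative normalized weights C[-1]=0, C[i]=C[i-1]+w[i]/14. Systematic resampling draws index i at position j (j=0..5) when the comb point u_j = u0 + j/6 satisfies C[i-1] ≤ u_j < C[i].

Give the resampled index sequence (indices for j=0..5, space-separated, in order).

C = [1/14, 1/2, 11/14, 11/14, 6/7, 1]
j=0: u_0=59/360 ∈ [1/14, 1/2) → index 1
j=1: u_1=119/360 ∈ [1/14, 1/2) → index 1
j=2: u_2=179/360 ∈ [1/14, 1/2) → index 1
j=3: u_3=239/360 ∈ [1/2, 11/14) → index 2
j=4: u_4=299/360 ∈ [11/14, 6/7) → index 4
j=5: u_5=359/360 ∈ [6/7, 1) → index 5

1 1 1 2 4 5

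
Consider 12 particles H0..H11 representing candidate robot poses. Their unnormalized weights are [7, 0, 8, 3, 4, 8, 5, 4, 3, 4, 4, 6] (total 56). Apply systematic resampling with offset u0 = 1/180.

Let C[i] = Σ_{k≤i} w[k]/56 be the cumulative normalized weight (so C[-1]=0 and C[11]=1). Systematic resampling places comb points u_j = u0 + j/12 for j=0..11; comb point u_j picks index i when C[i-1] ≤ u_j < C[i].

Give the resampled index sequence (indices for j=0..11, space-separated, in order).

0 0 2 2 4 5 5 6 7 9 10 11

C = [1/8, 1/8, 15/56, 9/28, 11/28, 15/28, 5/8, 39/56, 3/4, 23/28, 25/28, 1]
j=0: u_0=1/180 ∈ [0, 1/8) → index 0
j=1: u_1=4/45 ∈ [0, 1/8) → index 0
j=2: u_2=31/180 ∈ [1/8, 15/56) → index 2
j=3: u_3=23/90 ∈ [1/8, 15/56) → index 2
j=4: u_4=61/180 ∈ [9/28, 11/28) → index 4
j=5: u_5=19/45 ∈ [11/28, 15/28) → index 5
j=6: u_6=91/180 ∈ [11/28, 15/28) → index 5
j=7: u_7=53/90 ∈ [15/28, 5/8) → index 6
j=8: u_8=121/180 ∈ [5/8, 39/56) → index 7
j=9: u_9=34/45 ∈ [3/4, 23/28) → index 9
j=10: u_10=151/180 ∈ [23/28, 25/28) → index 10
j=11: u_11=83/90 ∈ [25/28, 1) → index 11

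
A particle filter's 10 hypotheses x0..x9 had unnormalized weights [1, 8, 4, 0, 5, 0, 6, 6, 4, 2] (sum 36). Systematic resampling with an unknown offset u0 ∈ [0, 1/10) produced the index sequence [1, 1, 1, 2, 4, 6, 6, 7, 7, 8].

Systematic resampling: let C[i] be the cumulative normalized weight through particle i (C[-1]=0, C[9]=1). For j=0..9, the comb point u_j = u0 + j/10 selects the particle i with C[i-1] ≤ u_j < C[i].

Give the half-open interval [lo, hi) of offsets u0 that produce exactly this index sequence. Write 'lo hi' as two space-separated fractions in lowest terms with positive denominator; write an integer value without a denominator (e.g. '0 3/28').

C = [1/36, 1/4, 13/36, 13/36, 1/2, 1/2, 2/3, 5/6, 17/18, 1]
j=0 picked index 1: u0 ∈ [1/36, 1/4)
j=1 picked index 1: u0 ∈ [-13/180, 3/20)
j=2 picked index 1: u0 ∈ [-31/180, 1/20)
j=3 picked index 2: u0 ∈ [-1/20, 11/180)
j=4 picked index 4: u0 ∈ [-7/180, 1/10)
j=5 picked index 6: u0 ∈ [0, 1/6)
j=6 picked index 6: u0 ∈ [-1/10, 1/15)
j=7 picked index 7: u0 ∈ [-1/30, 2/15)
j=8 picked index 7: u0 ∈ [-2/15, 1/30)
j=9 picked index 8: u0 ∈ [-1/15, 2/45)
intersection: [1/36, 1/30)

1/36 1/30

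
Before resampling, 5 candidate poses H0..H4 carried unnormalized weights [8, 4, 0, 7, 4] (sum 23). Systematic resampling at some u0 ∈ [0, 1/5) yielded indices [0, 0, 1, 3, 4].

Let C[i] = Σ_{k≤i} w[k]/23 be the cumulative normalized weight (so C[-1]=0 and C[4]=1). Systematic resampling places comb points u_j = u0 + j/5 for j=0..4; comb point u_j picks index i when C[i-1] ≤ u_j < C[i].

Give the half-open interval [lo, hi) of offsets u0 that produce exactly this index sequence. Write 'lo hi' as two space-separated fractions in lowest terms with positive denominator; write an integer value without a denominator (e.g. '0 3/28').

3/115 14/115

C = [8/23, 12/23, 12/23, 19/23, 1]
j=0 picked index 0: u0 ∈ [0, 8/23)
j=1 picked index 0: u0 ∈ [-1/5, 17/115)
j=2 picked index 1: u0 ∈ [-6/115, 14/115)
j=3 picked index 3: u0 ∈ [-9/115, 26/115)
j=4 picked index 4: u0 ∈ [3/115, 1/5)
intersection: [3/115, 14/115)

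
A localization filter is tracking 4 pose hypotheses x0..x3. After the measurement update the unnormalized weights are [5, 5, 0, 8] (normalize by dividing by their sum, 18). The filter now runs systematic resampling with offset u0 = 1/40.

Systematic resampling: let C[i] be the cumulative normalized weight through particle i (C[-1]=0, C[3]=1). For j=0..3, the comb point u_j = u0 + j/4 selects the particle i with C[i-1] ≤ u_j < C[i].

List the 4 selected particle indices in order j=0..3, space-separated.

C = [5/18, 5/9, 5/9, 1]
j=0: u_0=1/40 ∈ [0, 5/18) → index 0
j=1: u_1=11/40 ∈ [0, 5/18) → index 0
j=2: u_2=21/40 ∈ [5/18, 5/9) → index 1
j=3: u_3=31/40 ∈ [5/9, 1) → index 3

0 0 1 3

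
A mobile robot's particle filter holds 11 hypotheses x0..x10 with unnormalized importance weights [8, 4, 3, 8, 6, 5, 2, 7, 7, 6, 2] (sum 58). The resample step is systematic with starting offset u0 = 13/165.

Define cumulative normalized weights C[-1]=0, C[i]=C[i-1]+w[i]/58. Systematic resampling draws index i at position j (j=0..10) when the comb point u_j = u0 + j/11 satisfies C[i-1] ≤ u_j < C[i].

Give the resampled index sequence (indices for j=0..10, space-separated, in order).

0 1 3 3 4 5 7 7 8 9 10

C = [4/29, 6/29, 15/58, 23/58, 1/2, 17/29, 18/29, 43/58, 25/29, 28/29, 1]
j=0: u_0=13/165 ∈ [0, 4/29) → index 0
j=1: u_1=28/165 ∈ [4/29, 6/29) → index 1
j=2: u_2=43/165 ∈ [15/58, 23/58) → index 3
j=3: u_3=58/165 ∈ [15/58, 23/58) → index 3
j=4: u_4=73/165 ∈ [23/58, 1/2) → index 4
j=5: u_5=8/15 ∈ [1/2, 17/29) → index 5
j=6: u_6=103/165 ∈ [18/29, 43/58) → index 7
j=7: u_7=118/165 ∈ [18/29, 43/58) → index 7
j=8: u_8=133/165 ∈ [43/58, 25/29) → index 8
j=9: u_9=148/165 ∈ [25/29, 28/29) → index 9
j=10: u_10=163/165 ∈ [28/29, 1) → index 10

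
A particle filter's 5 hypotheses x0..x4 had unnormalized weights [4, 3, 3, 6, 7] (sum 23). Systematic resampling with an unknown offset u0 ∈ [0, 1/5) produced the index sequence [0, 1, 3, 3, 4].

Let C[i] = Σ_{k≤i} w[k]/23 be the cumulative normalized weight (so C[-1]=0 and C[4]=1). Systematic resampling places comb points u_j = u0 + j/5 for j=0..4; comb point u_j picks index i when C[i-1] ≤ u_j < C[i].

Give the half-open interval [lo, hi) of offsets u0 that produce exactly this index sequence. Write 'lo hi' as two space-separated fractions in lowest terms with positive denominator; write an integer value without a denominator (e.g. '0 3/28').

C = [4/23, 7/23, 10/23, 16/23, 1]
j=0 picked index 0: u0 ∈ [0, 4/23)
j=1 picked index 1: u0 ∈ [-3/115, 12/115)
j=2 picked index 3: u0 ∈ [4/115, 34/115)
j=3 picked index 3: u0 ∈ [-19/115, 11/115)
j=4 picked index 4: u0 ∈ [-12/115, 1/5)
intersection: [4/115, 11/115)

4/115 11/115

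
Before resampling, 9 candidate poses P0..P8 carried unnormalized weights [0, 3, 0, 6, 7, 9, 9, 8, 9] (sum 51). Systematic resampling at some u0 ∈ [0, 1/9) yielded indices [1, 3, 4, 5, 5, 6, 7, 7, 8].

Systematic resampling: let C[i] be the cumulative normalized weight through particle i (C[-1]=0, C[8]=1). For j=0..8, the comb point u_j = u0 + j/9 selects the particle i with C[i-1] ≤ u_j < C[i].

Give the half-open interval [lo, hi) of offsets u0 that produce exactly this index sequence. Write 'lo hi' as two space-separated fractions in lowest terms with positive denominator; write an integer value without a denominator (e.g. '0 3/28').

0 7/153

C = [0, 1/17, 1/17, 3/17, 16/51, 25/51, 2/3, 14/17, 1]
j=0 picked index 1: u0 ∈ [0, 1/17)
j=1 picked index 3: u0 ∈ [-8/153, 10/153)
j=2 picked index 4: u0 ∈ [-7/153, 14/153)
j=3 picked index 5: u0 ∈ [-1/51, 8/51)
j=4 picked index 5: u0 ∈ [-20/153, 7/153)
j=5 picked index 6: u0 ∈ [-10/153, 1/9)
j=6 picked index 7: u0 ∈ [0, 8/51)
j=7 picked index 7: u0 ∈ [-1/9, 7/153)
j=8 picked index 8: u0 ∈ [-10/153, 1/9)
intersection: [0, 7/153)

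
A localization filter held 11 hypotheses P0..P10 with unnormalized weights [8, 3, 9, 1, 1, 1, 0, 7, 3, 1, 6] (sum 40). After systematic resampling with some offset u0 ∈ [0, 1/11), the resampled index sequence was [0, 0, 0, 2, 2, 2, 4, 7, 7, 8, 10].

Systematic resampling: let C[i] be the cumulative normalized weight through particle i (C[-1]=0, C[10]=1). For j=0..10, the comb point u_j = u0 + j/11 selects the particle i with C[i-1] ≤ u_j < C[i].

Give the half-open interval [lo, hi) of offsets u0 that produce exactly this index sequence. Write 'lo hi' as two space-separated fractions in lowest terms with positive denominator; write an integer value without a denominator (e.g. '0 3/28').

C = [1/5, 11/40, 1/2, 21/40, 11/20, 23/40, 23/40, 3/4, 33/40, 17/20, 1]
j=0 picked index 0: u0 ∈ [0, 1/5)
j=1 picked index 0: u0 ∈ [-1/11, 6/55)
j=2 picked index 0: u0 ∈ [-2/11, 1/55)
j=3 picked index 2: u0 ∈ [1/440, 5/22)
j=4 picked index 2: u0 ∈ [-39/440, 3/22)
j=5 picked index 2: u0 ∈ [-79/440, 1/22)
j=6 picked index 4: u0 ∈ [-9/440, 1/220)
j=7 picked index 7: u0 ∈ [-27/440, 5/44)
j=8 picked index 7: u0 ∈ [-67/440, 1/44)
j=9 picked index 8: u0 ∈ [-3/44, 3/440)
j=10 picked index 10: u0 ∈ [-13/220, 1/11)
intersection: [1/440, 1/220)

1/440 1/220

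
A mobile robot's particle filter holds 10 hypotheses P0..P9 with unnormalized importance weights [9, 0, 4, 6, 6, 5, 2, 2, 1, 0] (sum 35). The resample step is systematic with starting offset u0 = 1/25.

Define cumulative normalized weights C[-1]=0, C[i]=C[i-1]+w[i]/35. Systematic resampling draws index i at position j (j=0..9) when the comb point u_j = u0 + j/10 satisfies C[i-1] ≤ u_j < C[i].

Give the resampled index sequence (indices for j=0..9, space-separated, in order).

C = [9/35, 9/35, 13/35, 19/35, 5/7, 6/7, 32/35, 34/35, 1, 1]
j=0: u_0=1/25 ∈ [0, 9/35) → index 0
j=1: u_1=7/50 ∈ [0, 9/35) → index 0
j=2: u_2=6/25 ∈ [0, 9/35) → index 0
j=3: u_3=17/50 ∈ [9/35, 13/35) → index 2
j=4: u_4=11/25 ∈ [13/35, 19/35) → index 3
j=5: u_5=27/50 ∈ [13/35, 19/35) → index 3
j=6: u_6=16/25 ∈ [19/35, 5/7) → index 4
j=7: u_7=37/50 ∈ [5/7, 6/7) → index 5
j=8: u_8=21/25 ∈ [5/7, 6/7) → index 5
j=9: u_9=47/50 ∈ [32/35, 34/35) → index 7

0 0 0 2 3 3 4 5 5 7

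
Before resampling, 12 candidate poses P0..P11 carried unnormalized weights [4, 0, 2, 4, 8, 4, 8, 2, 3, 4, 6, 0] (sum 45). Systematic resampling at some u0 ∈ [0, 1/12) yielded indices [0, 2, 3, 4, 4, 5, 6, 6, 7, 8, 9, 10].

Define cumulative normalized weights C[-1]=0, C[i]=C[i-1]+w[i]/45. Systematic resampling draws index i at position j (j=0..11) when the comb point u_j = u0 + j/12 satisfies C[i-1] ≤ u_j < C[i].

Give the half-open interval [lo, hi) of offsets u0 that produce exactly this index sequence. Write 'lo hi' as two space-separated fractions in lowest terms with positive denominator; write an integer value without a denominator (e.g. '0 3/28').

C = [4/45, 4/45, 2/15, 2/9, 2/5, 22/45, 2/3, 32/45, 7/9, 13/15, 1, 1]
j=0 picked index 0: u0 ∈ [0, 4/45)
j=1 picked index 2: u0 ∈ [1/180, 1/20)
j=2 picked index 3: u0 ∈ [-1/30, 1/18)
j=3 picked index 4: u0 ∈ [-1/36, 3/20)
j=4 picked index 4: u0 ∈ [-1/9, 1/15)
j=5 picked index 5: u0 ∈ [-1/60, 13/180)
j=6 picked index 6: u0 ∈ [-1/90, 1/6)
j=7 picked index 6: u0 ∈ [-17/180, 1/12)
j=8 picked index 7: u0 ∈ [0, 2/45)
j=9 picked index 8: u0 ∈ [-7/180, 1/36)
j=10 picked index 9: u0 ∈ [-1/18, 1/30)
j=11 picked index 10: u0 ∈ [-1/20, 1/12)
intersection: [1/180, 1/36)

1/180 1/36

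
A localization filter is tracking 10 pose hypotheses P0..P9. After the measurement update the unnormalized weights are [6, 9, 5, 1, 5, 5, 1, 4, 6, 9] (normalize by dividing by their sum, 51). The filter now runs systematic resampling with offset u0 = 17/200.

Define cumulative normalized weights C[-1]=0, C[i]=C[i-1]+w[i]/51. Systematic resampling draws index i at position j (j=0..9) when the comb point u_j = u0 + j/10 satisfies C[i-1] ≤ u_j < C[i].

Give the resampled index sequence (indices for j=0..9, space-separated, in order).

C = [2/17, 5/17, 20/51, 7/17, 26/51, 31/51, 32/51, 12/17, 14/17, 1]
j=0: u_0=17/200 ∈ [0, 2/17) → index 0
j=1: u_1=37/200 ∈ [2/17, 5/17) → index 1
j=2: u_2=57/200 ∈ [2/17, 5/17) → index 1
j=3: u_3=77/200 ∈ [5/17, 20/51) → index 2
j=4: u_4=97/200 ∈ [7/17, 26/51) → index 4
j=5: u_5=117/200 ∈ [26/51, 31/51) → index 5
j=6: u_6=137/200 ∈ [32/51, 12/17) → index 7
j=7: u_7=157/200 ∈ [12/17, 14/17) → index 8
j=8: u_8=177/200 ∈ [14/17, 1) → index 9
j=9: u_9=197/200 ∈ [14/17, 1) → index 9

0 1 1 2 4 5 7 8 9 9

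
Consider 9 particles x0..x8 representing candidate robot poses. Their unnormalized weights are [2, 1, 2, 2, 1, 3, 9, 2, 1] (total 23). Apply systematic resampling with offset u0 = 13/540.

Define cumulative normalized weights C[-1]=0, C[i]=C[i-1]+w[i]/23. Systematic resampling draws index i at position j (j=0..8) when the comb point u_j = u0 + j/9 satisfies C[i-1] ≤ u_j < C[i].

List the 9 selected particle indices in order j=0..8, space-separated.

C = [2/23, 3/23, 5/23, 7/23, 8/23, 11/23, 20/23, 22/23, 1]
j=0: u_0=13/540 ∈ [0, 2/23) → index 0
j=1: u_1=73/540 ∈ [3/23, 5/23) → index 2
j=2: u_2=133/540 ∈ [5/23, 7/23) → index 3
j=3: u_3=193/540 ∈ [8/23, 11/23) → index 5
j=4: u_4=253/540 ∈ [8/23, 11/23) → index 5
j=5: u_5=313/540 ∈ [11/23, 20/23) → index 6
j=6: u_6=373/540 ∈ [11/23, 20/23) → index 6
j=7: u_7=433/540 ∈ [11/23, 20/23) → index 6
j=8: u_8=493/540 ∈ [20/23, 22/23) → index 7

0 2 3 5 5 6 6 6 7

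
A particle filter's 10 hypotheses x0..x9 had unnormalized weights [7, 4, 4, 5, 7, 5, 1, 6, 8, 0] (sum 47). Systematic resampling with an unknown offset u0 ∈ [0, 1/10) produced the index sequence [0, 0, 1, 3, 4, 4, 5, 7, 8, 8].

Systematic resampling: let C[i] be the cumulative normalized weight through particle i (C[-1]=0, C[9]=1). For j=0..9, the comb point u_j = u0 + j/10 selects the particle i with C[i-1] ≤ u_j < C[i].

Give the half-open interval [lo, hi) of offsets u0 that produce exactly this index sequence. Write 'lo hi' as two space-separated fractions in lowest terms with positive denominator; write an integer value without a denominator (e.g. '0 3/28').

C = [7/47, 11/47, 15/47, 20/47, 27/47, 32/47, 33/47, 39/47, 1, 1]
j=0 picked index 0: u0 ∈ [0, 7/47)
j=1 picked index 0: u0 ∈ [-1/10, 23/470)
j=2 picked index 1: u0 ∈ [-12/235, 8/235)
j=3 picked index 3: u0 ∈ [9/470, 59/470)
j=4 picked index 4: u0 ∈ [6/235, 41/235)
j=5 picked index 4: u0 ∈ [-7/94, 7/94)
j=6 picked index 5: u0 ∈ [-6/235, 19/235)
j=7 picked index 7: u0 ∈ [1/470, 61/470)
j=8 picked index 8: u0 ∈ [7/235, 1/5)
j=9 picked index 8: u0 ∈ [-33/470, 1/10)
intersection: [7/235, 8/235)

7/235 8/235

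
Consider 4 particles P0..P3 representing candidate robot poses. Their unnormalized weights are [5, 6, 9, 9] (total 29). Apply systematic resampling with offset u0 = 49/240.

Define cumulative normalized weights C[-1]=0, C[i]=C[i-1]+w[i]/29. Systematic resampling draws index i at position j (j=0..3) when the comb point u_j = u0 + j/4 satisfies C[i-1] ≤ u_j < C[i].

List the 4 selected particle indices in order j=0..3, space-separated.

C = [5/29, 11/29, 20/29, 1]
j=0: u_0=49/240 ∈ [5/29, 11/29) → index 1
j=1: u_1=109/240 ∈ [11/29, 20/29) → index 2
j=2: u_2=169/240 ∈ [20/29, 1) → index 3
j=3: u_3=229/240 ∈ [20/29, 1) → index 3

1 2 3 3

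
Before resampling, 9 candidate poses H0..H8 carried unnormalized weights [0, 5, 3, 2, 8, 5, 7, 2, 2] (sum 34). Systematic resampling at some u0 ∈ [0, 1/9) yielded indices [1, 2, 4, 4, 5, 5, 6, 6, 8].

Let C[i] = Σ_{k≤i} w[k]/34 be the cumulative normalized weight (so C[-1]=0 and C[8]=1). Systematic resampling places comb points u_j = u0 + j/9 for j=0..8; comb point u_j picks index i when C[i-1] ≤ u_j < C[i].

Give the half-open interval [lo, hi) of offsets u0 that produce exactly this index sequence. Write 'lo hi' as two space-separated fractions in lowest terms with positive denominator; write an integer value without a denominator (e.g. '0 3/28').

13/153 16/153

C = [0, 5/34, 4/17, 5/17, 9/17, 23/34, 15/17, 16/17, 1]
j=0 picked index 1: u0 ∈ [0, 5/34)
j=1 picked index 2: u0 ∈ [11/306, 19/153)
j=2 picked index 4: u0 ∈ [11/153, 47/153)
j=3 picked index 4: u0 ∈ [-2/51, 10/51)
j=4 picked index 5: u0 ∈ [13/153, 71/306)
j=5 picked index 5: u0 ∈ [-4/153, 37/306)
j=6 picked index 6: u0 ∈ [1/102, 11/51)
j=7 picked index 6: u0 ∈ [-31/306, 16/153)
j=8 picked index 8: u0 ∈ [8/153, 1/9)
intersection: [13/153, 16/153)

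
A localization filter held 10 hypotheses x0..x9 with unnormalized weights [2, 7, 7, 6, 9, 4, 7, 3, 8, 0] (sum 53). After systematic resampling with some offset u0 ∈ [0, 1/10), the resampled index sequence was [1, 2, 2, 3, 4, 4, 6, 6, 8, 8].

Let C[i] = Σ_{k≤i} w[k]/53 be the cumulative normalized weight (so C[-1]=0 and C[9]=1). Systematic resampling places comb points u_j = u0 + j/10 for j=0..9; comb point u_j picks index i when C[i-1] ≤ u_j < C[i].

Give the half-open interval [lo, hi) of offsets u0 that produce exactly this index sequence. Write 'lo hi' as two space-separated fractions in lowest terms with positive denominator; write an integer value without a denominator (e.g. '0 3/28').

37/530 9/106

C = [2/53, 9/53, 16/53, 22/53, 31/53, 35/53, 42/53, 45/53, 1, 1]
j=0 picked index 1: u0 ∈ [2/53, 9/53)
j=1 picked index 2: u0 ∈ [37/530, 107/530)
j=2 picked index 2: u0 ∈ [-8/265, 27/265)
j=3 picked index 3: u0 ∈ [1/530, 61/530)
j=4 picked index 4: u0 ∈ [4/265, 49/265)
j=5 picked index 4: u0 ∈ [-9/106, 9/106)
j=6 picked index 6: u0 ∈ [16/265, 51/265)
j=7 picked index 6: u0 ∈ [-21/530, 49/530)
j=8 picked index 8: u0 ∈ [13/265, 1/5)
j=9 picked index 8: u0 ∈ [-27/530, 1/10)
intersection: [37/530, 9/106)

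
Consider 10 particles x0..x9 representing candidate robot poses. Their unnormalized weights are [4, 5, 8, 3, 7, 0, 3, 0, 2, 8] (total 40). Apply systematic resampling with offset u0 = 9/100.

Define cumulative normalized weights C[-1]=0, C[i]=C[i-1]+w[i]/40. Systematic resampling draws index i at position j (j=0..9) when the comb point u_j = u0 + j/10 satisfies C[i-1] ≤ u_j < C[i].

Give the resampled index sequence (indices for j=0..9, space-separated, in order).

C = [1/10, 9/40, 17/40, 1/2, 27/40, 27/40, 3/4, 3/4, 4/5, 1]
j=0: u_0=9/100 ∈ [0, 1/10) → index 0
j=1: u_1=19/100 ∈ [1/10, 9/40) → index 1
j=2: u_2=29/100 ∈ [9/40, 17/40) → index 2
j=3: u_3=39/100 ∈ [9/40, 17/40) → index 2
j=4: u_4=49/100 ∈ [17/40, 1/2) → index 3
j=5: u_5=59/100 ∈ [1/2, 27/40) → index 4
j=6: u_6=69/100 ∈ [27/40, 3/4) → index 6
j=7: u_7=79/100 ∈ [3/4, 4/5) → index 8
j=8: u_8=89/100 ∈ [4/5, 1) → index 9
j=9: u_9=99/100 ∈ [4/5, 1) → index 9

0 1 2 2 3 4 6 8 9 9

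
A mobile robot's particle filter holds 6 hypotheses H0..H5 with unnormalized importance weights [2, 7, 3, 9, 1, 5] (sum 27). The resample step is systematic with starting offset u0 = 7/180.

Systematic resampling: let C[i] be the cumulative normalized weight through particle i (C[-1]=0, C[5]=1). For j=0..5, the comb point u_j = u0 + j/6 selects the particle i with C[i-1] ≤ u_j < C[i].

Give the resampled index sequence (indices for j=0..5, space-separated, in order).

C = [2/27, 1/3, 4/9, 7/9, 22/27, 1]
j=0: u_0=7/180 ∈ [0, 2/27) → index 0
j=1: u_1=37/180 ∈ [2/27, 1/3) → index 1
j=2: u_2=67/180 ∈ [1/3, 4/9) → index 2
j=3: u_3=97/180 ∈ [4/9, 7/9) → index 3
j=4: u_4=127/180 ∈ [4/9, 7/9) → index 3
j=5: u_5=157/180 ∈ [22/27, 1) → index 5

0 1 2 3 3 5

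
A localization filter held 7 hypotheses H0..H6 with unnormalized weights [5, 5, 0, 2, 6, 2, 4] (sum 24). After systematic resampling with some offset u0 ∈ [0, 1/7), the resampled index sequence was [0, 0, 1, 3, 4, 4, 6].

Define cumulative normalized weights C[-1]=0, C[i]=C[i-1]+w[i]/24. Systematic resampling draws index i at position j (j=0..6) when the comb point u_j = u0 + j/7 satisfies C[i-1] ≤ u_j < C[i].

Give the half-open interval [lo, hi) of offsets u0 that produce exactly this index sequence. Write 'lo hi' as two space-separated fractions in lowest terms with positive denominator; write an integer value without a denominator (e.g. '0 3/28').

0 1/28

C = [5/24, 5/12, 5/12, 1/2, 3/4, 5/6, 1]
j=0 picked index 0: u0 ∈ [0, 5/24)
j=1 picked index 0: u0 ∈ [-1/7, 11/168)
j=2 picked index 1: u0 ∈ [-13/168, 11/84)
j=3 picked index 3: u0 ∈ [-1/84, 1/14)
j=4 picked index 4: u0 ∈ [-1/14, 5/28)
j=5 picked index 4: u0 ∈ [-3/14, 1/28)
j=6 picked index 6: u0 ∈ [-1/42, 1/7)
intersection: [0, 1/28)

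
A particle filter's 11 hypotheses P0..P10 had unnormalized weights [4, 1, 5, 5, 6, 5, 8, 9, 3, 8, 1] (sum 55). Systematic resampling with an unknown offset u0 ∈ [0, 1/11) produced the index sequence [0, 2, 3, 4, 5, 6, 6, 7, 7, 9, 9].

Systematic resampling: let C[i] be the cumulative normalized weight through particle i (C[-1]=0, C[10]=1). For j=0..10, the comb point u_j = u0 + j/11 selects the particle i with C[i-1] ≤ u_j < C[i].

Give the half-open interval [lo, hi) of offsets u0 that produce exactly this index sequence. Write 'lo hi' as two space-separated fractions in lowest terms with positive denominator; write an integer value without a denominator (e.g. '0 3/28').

1/55 3/55

C = [4/55, 1/11, 2/11, 3/11, 21/55, 26/55, 34/55, 43/55, 46/55, 54/55, 1]
j=0 picked index 0: u0 ∈ [0, 4/55)
j=1 picked index 2: u0 ∈ [0, 1/11)
j=2 picked index 3: u0 ∈ [0, 1/11)
j=3 picked index 4: u0 ∈ [0, 6/55)
j=4 picked index 5: u0 ∈ [1/55, 6/55)
j=5 picked index 6: u0 ∈ [1/55, 9/55)
j=6 picked index 6: u0 ∈ [-4/55, 4/55)
j=7 picked index 7: u0 ∈ [-1/55, 8/55)
j=8 picked index 7: u0 ∈ [-6/55, 3/55)
j=9 picked index 9: u0 ∈ [1/55, 9/55)
j=10 picked index 9: u0 ∈ [-4/55, 4/55)
intersection: [1/55, 3/55)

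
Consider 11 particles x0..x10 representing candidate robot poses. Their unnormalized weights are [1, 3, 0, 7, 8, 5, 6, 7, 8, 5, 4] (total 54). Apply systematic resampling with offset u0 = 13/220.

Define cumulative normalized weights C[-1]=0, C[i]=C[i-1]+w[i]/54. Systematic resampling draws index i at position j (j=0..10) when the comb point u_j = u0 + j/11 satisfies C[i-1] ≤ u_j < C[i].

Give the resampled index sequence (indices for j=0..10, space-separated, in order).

1 3 4 4 5 6 7 8 8 9 10

C = [1/54, 2/27, 2/27, 11/54, 19/54, 4/9, 5/9, 37/54, 5/6, 25/27, 1]
j=0: u_0=13/220 ∈ [1/54, 2/27) → index 1
j=1: u_1=3/20 ∈ [2/27, 11/54) → index 3
j=2: u_2=53/220 ∈ [11/54, 19/54) → index 4
j=3: u_3=73/220 ∈ [11/54, 19/54) → index 4
j=4: u_4=93/220 ∈ [19/54, 4/9) → index 5
j=5: u_5=113/220 ∈ [4/9, 5/9) → index 6
j=6: u_6=133/220 ∈ [5/9, 37/54) → index 7
j=7: u_7=153/220 ∈ [37/54, 5/6) → index 8
j=8: u_8=173/220 ∈ [37/54, 5/6) → index 8
j=9: u_9=193/220 ∈ [5/6, 25/27) → index 9
j=10: u_10=213/220 ∈ [25/27, 1) → index 10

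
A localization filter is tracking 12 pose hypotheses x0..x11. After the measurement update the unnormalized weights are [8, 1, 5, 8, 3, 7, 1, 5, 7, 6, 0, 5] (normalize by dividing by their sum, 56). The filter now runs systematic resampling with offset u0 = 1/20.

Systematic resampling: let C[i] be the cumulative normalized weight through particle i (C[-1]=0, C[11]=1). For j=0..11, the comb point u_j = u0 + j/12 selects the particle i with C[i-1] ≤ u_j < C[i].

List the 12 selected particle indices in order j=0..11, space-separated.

C = [1/7, 9/56, 1/4, 11/28, 25/56, 4/7, 33/56, 19/28, 45/56, 51/56, 51/56, 1]
j=0: u_0=1/20 ∈ [0, 1/7) → index 0
j=1: u_1=2/15 ∈ [0, 1/7) → index 0
j=2: u_2=13/60 ∈ [9/56, 1/4) → index 2
j=3: u_3=3/10 ∈ [1/4, 11/28) → index 3
j=4: u_4=23/60 ∈ [1/4, 11/28) → index 3
j=5: u_5=7/15 ∈ [25/56, 4/7) → index 5
j=6: u_6=11/20 ∈ [25/56, 4/7) → index 5
j=7: u_7=19/30 ∈ [33/56, 19/28) → index 7
j=8: u_8=43/60 ∈ [19/28, 45/56) → index 8
j=9: u_9=4/5 ∈ [19/28, 45/56) → index 8
j=10: u_10=53/60 ∈ [45/56, 51/56) → index 9
j=11: u_11=29/30 ∈ [51/56, 1) → index 11

0 0 2 3 3 5 5 7 8 8 9 11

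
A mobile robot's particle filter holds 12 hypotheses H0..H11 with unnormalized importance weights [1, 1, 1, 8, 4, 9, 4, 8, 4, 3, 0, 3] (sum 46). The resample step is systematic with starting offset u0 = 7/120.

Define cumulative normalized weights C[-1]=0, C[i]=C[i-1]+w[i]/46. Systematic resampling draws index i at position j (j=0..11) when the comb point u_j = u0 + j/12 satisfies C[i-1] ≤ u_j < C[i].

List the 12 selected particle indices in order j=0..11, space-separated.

2 3 3 4 5 5 6 7 7 8 9 11

C = [1/46, 1/23, 3/46, 11/46, 15/46, 12/23, 14/23, 18/23, 20/23, 43/46, 43/46, 1]
j=0: u_0=7/120 ∈ [1/23, 3/46) → index 2
j=1: u_1=17/120 ∈ [3/46, 11/46) → index 3
j=2: u_2=9/40 ∈ [3/46, 11/46) → index 3
j=3: u_3=37/120 ∈ [11/46, 15/46) → index 4
j=4: u_4=47/120 ∈ [15/46, 12/23) → index 5
j=5: u_5=19/40 ∈ [15/46, 12/23) → index 5
j=6: u_6=67/120 ∈ [12/23, 14/23) → index 6
j=7: u_7=77/120 ∈ [14/23, 18/23) → index 7
j=8: u_8=29/40 ∈ [14/23, 18/23) → index 7
j=9: u_9=97/120 ∈ [18/23, 20/23) → index 8
j=10: u_10=107/120 ∈ [20/23, 43/46) → index 9
j=11: u_11=39/40 ∈ [43/46, 1) → index 11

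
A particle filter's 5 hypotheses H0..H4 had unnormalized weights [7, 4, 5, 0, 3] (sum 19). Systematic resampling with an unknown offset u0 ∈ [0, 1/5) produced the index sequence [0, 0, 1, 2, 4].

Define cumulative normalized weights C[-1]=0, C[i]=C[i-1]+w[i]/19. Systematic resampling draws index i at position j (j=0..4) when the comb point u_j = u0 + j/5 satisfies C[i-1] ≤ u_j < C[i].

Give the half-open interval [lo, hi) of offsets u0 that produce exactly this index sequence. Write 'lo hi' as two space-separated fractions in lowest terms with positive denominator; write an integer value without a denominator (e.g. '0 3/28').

4/95 16/95

C = [7/19, 11/19, 16/19, 16/19, 1]
j=0 picked index 0: u0 ∈ [0, 7/19)
j=1 picked index 0: u0 ∈ [-1/5, 16/95)
j=2 picked index 1: u0 ∈ [-3/95, 17/95)
j=3 picked index 2: u0 ∈ [-2/95, 23/95)
j=4 picked index 4: u0 ∈ [4/95, 1/5)
intersection: [4/95, 16/95)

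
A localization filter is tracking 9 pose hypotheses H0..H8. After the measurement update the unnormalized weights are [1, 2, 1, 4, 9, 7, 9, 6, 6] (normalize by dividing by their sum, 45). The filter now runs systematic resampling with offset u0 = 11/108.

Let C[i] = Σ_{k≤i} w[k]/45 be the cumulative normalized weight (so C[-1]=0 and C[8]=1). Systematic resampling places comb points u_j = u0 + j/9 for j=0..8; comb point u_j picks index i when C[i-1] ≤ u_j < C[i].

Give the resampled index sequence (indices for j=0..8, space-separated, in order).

C = [1/45, 1/15, 4/45, 8/45, 17/45, 8/15, 11/15, 13/15, 1]
j=0: u_0=11/108 ∈ [4/45, 8/45) → index 3
j=1: u_1=23/108 ∈ [8/45, 17/45) → index 4
j=2: u_2=35/108 ∈ [8/45, 17/45) → index 4
j=3: u_3=47/108 ∈ [17/45, 8/15) → index 5
j=4: u_4=59/108 ∈ [8/15, 11/15) → index 6
j=5: u_5=71/108 ∈ [8/15, 11/15) → index 6
j=6: u_6=83/108 ∈ [11/15, 13/15) → index 7
j=7: u_7=95/108 ∈ [13/15, 1) → index 8
j=8: u_8=107/108 ∈ [13/15, 1) → index 8

3 4 4 5 6 6 7 8 8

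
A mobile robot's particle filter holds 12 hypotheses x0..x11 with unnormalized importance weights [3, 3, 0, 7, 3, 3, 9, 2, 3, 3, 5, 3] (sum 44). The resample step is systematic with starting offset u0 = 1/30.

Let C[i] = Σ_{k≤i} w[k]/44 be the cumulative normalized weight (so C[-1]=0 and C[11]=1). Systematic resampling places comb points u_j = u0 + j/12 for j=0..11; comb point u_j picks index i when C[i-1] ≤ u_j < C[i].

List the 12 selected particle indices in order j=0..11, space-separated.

C = [3/44, 3/22, 3/22, 13/44, 4/11, 19/44, 7/11, 15/22, 3/4, 9/11, 41/44, 1]
j=0: u_0=1/30 ∈ [0, 3/44) → index 0
j=1: u_1=7/60 ∈ [3/44, 3/22) → index 1
j=2: u_2=1/5 ∈ [3/22, 13/44) → index 3
j=3: u_3=17/60 ∈ [3/22, 13/44) → index 3
j=4: u_4=11/30 ∈ [4/11, 19/44) → index 5
j=5: u_5=9/20 ∈ [19/44, 7/11) → index 6
j=6: u_6=8/15 ∈ [19/44, 7/11) → index 6
j=7: u_7=37/60 ∈ [19/44, 7/11) → index 6
j=8: u_8=7/10 ∈ [15/22, 3/4) → index 8
j=9: u_9=47/60 ∈ [3/4, 9/11) → index 9
j=10: u_10=13/15 ∈ [9/11, 41/44) → index 10
j=11: u_11=19/20 ∈ [41/44, 1) → index 11

0 1 3 3 5 6 6 6 8 9 10 11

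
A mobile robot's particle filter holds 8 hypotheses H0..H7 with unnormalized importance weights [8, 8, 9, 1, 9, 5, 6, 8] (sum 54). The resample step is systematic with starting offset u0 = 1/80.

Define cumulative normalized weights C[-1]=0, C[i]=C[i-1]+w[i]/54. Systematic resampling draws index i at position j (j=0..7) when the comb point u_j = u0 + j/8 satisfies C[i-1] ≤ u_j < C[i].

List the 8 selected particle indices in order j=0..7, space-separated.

0 0 1 2 4 4 6 7

C = [4/27, 8/27, 25/54, 13/27, 35/54, 20/27, 23/27, 1]
j=0: u_0=1/80 ∈ [0, 4/27) → index 0
j=1: u_1=11/80 ∈ [0, 4/27) → index 0
j=2: u_2=21/80 ∈ [4/27, 8/27) → index 1
j=3: u_3=31/80 ∈ [8/27, 25/54) → index 2
j=4: u_4=41/80 ∈ [13/27, 35/54) → index 4
j=5: u_5=51/80 ∈ [13/27, 35/54) → index 4
j=6: u_6=61/80 ∈ [20/27, 23/27) → index 6
j=7: u_7=71/80 ∈ [23/27, 1) → index 7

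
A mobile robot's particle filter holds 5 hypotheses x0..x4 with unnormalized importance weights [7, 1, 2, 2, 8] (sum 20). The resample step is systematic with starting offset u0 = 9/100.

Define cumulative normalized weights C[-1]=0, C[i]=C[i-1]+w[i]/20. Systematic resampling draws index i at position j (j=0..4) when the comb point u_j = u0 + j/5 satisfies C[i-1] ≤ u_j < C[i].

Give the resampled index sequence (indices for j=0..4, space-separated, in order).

C = [7/20, 2/5, 1/2, 3/5, 1]
j=0: u_0=9/100 ∈ [0, 7/20) → index 0
j=1: u_1=29/100 ∈ [0, 7/20) → index 0
j=2: u_2=49/100 ∈ [2/5, 1/2) → index 2
j=3: u_3=69/100 ∈ [3/5, 1) → index 4
j=4: u_4=89/100 ∈ [3/5, 1) → index 4

0 0 2 4 4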